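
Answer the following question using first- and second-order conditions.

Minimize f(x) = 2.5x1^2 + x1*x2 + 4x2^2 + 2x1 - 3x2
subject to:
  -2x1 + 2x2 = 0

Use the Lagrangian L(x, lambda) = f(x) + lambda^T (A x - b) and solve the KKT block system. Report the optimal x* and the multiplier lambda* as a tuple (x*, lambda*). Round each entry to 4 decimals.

Form the Lagrangian:
  L(x, lambda) = (1/2) x^T Q x + c^T x + lambda^T (A x - b)
Stationarity (grad_x L = 0): Q x + c + A^T lambda = 0.
Primal feasibility: A x = b.

This gives the KKT block system:
  [ Q   A^T ] [ x     ]   [-c ]
  [ A    0  ] [ lambda ] = [ b ]

Solving the linear system:
  x*      = (0.0667, 0.0667)
  lambda* = (1.2)
  f(x*)   = -0.0333

x* = (0.0667, 0.0667), lambda* = (1.2)


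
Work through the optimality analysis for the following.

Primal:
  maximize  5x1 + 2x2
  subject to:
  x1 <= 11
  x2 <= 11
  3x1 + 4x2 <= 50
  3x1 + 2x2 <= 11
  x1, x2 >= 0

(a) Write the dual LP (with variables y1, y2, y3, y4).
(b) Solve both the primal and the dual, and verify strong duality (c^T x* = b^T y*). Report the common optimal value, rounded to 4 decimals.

The standard primal-dual pair for 'max c^T x s.t. A x <= b, x >= 0' is:
  Dual:  min b^T y  s.t.  A^T y >= c,  y >= 0.

So the dual LP is:
  minimize  11y1 + 11y2 + 50y3 + 11y4
  subject to:
    y1 + 3y3 + 3y4 >= 5
    y2 + 4y3 + 2y4 >= 2
    y1, y2, y3, y4 >= 0

Solving the primal: x* = (3.6667, 0).
  primal value c^T x* = 18.3333.
Solving the dual: y* = (0, 0, 0, 1.6667).
  dual value b^T y* = 18.3333.
Strong duality: c^T x* = b^T y*. Confirmed.

18.3333


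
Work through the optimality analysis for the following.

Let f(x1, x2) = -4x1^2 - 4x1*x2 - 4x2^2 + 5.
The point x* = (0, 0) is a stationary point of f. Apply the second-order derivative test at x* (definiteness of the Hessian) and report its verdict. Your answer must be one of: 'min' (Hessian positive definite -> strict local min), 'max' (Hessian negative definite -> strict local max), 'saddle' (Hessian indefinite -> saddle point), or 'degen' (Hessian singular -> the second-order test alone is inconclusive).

Compute the Hessian H = grad^2 f:
  H = [[-8, -4], [-4, -8]]
Verify stationarity: grad f(x*) = H x* + g = (0, 0).
Eigenvalues of H: -12, -4.
Both eigenvalues < 0, so H is negative definite -> x* is a strict local max.

max


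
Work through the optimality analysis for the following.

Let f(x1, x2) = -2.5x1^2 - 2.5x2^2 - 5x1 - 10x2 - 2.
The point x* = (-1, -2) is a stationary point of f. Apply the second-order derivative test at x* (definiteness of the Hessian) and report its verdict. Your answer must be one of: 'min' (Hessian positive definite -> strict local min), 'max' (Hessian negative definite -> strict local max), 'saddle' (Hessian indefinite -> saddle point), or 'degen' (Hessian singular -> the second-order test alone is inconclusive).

Compute the Hessian H = grad^2 f:
  H = [[-5, 0], [0, -5]]
Verify stationarity: grad f(x*) = H x* + g = (0, 0).
Eigenvalues of H: -5, -5.
Both eigenvalues < 0, so H is negative definite -> x* is a strict local max.

max


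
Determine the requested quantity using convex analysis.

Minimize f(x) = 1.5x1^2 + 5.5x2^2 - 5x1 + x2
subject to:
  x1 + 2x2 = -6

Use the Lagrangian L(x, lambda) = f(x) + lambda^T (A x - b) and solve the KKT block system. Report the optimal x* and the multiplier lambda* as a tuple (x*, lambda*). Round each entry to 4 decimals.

Form the Lagrangian:
  L(x, lambda) = (1/2) x^T Q x + c^T x + lambda^T (A x - b)
Stationarity (grad_x L = 0): Q x + c + A^T lambda = 0.
Primal feasibility: A x = b.

This gives the KKT block system:
  [ Q   A^T ] [ x     ]   [-c ]
  [ A    0  ] [ lambda ] = [ b ]

Solving the linear system:
  x*      = (-1.913, -2.0435)
  lambda* = (10.7391)
  f(x*)   = 35.9783

x* = (-1.913, -2.0435), lambda* = (10.7391)


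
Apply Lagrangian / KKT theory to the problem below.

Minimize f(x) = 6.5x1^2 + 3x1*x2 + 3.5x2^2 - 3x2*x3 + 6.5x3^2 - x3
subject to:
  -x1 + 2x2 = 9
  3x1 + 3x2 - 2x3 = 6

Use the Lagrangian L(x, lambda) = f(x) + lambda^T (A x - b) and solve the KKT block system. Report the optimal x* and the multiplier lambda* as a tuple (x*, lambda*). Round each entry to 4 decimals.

Form the Lagrangian:
  L(x, lambda) = (1/2) x^T Q x + c^T x + lambda^T (A x - b)
Stationarity (grad_x L = 0): Q x + c + A^T lambda = 0.
Primal feasibility: A x = b.

This gives the KKT block system:
  [ Q   A^T ] [ x     ]   [-c ]
  [ A    0  ] [ lambda ] = [ b ]

Solving the linear system:
  x*      = (-1.3108, 3.8446, 0.8007)
  lambda* = (-8.6949, -1.0627)
  f(x*)   = 41.9146

x* = (-1.3108, 3.8446, 0.8007), lambda* = (-8.6949, -1.0627)


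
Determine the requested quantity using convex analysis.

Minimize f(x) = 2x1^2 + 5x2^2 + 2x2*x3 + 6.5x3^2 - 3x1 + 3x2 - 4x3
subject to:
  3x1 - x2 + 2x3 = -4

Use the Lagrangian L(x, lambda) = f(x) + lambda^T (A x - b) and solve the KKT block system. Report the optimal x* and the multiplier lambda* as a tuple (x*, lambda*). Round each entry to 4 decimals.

Form the Lagrangian:
  L(x, lambda) = (1/2) x^T Q x + c^T x + lambda^T (A x - b)
Stationarity (grad_x L = 0): Q x + c + A^T lambda = 0.
Primal feasibility: A x = b.

This gives the KKT block system:
  [ Q   A^T ] [ x     ]   [-c ]
  [ A    0  ] [ lambda ] = [ b ]

Solving the linear system:
  x*      = (-1.2671, -0.0102, -0.1045)
  lambda* = (2.6894)
  f(x*)   = 7.4731

x* = (-1.2671, -0.0102, -0.1045), lambda* = (2.6894)


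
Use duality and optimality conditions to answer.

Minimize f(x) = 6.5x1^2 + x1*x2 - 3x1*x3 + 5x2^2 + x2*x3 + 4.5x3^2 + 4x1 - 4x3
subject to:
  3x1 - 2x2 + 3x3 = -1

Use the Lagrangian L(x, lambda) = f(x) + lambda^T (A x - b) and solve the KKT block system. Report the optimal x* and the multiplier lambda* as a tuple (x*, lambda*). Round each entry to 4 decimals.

Form the Lagrangian:
  L(x, lambda) = (1/2) x^T Q x + c^T x + lambda^T (A x - b)
Stationarity (grad_x L = 0): Q x + c + A^T lambda = 0.
Primal feasibility: A x = b.

This gives the KKT block system:
  [ Q   A^T ] [ x     ]   [-c ]
  [ A    0  ] [ lambda ] = [ b ]

Solving the linear system:
  x*      = (-0.3942, 0.1204, 0.1411)
  lambda* = (0.4757)
  f(x*)   = -0.8327

x* = (-0.3942, 0.1204, 0.1411), lambda* = (0.4757)


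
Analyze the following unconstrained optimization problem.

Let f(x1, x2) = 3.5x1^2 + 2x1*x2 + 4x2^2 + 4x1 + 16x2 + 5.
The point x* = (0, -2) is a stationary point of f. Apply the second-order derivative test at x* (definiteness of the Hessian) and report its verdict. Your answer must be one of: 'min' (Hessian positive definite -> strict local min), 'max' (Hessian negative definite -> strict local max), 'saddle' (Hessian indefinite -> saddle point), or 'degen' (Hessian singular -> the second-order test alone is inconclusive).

Compute the Hessian H = grad^2 f:
  H = [[7, 2], [2, 8]]
Verify stationarity: grad f(x*) = H x* + g = (0, 0).
Eigenvalues of H: 5.4384, 9.5616.
Both eigenvalues > 0, so H is positive definite -> x* is a strict local min.

min


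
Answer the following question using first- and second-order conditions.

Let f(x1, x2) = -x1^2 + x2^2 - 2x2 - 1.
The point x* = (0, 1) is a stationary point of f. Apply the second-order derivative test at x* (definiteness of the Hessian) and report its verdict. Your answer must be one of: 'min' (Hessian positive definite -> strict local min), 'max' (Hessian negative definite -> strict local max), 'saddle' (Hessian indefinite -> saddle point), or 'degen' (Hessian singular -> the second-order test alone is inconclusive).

Compute the Hessian H = grad^2 f:
  H = [[-2, 0], [0, 2]]
Verify stationarity: grad f(x*) = H x* + g = (0, 0).
Eigenvalues of H: -2, 2.
Eigenvalues have mixed signs, so H is indefinite -> x* is a saddle point.

saddle


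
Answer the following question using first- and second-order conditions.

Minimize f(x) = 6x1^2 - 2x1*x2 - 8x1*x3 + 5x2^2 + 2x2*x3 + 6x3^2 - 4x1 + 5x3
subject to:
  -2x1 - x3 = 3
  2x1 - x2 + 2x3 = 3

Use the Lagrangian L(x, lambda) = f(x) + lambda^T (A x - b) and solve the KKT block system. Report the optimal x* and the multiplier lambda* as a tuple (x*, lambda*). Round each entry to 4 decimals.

Form the Lagrangian:
  L(x, lambda) = (1/2) x^T Q x + c^T x + lambda^T (A x - b)
Stationarity (grad_x L = 0): Q x + c + A^T lambda = 0.
Primal feasibility: A x = b.

This gives the KKT block system:
  [ Q   A^T ] [ x     ]   [-c ]
  [ A    0  ] [ lambda ] = [ b ]

Solving the linear system:
  x*      = (-2.1026, -4.7949, 1.2051)
  lambda* = (-55.9744, -41.3333)
  f(x*)   = 153.1795

x* = (-2.1026, -4.7949, 1.2051), lambda* = (-55.9744, -41.3333)


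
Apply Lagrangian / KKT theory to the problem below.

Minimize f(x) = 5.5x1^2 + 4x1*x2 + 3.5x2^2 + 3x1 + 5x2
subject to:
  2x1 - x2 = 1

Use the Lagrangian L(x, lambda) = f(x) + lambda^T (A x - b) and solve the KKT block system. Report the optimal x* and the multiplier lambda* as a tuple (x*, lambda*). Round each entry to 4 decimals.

Form the Lagrangian:
  L(x, lambda) = (1/2) x^T Q x + c^T x + lambda^T (A x - b)
Stationarity (grad_x L = 0): Q x + c + A^T lambda = 0.
Primal feasibility: A x = b.

This gives the KKT block system:
  [ Q   A^T ] [ x     ]   [-c ]
  [ A    0  ] [ lambda ] = [ b ]

Solving the linear system:
  x*      = (0.0909, -0.8182)
  lambda* = (-0.3636)
  f(x*)   = -1.7273

x* = (0.0909, -0.8182), lambda* = (-0.3636)


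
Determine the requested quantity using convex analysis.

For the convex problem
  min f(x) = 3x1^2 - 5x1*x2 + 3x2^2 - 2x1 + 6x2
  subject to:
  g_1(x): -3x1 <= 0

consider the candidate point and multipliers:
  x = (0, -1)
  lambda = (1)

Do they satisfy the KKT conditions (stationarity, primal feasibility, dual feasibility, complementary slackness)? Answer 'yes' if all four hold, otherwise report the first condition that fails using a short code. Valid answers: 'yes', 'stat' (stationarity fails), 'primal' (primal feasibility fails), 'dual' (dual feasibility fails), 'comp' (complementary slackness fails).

Gradient of f: grad f(x) = Q x + c = (3, 0)
Constraint values g_i(x) = a_i^T x - b_i:
  g_1((0, -1)) = 0
Stationarity residual: grad f(x) + sum_i lambda_i a_i = (0, 0)
  -> stationarity OK
Primal feasibility (all g_i <= 0): OK
Dual feasibility (all lambda_i >= 0): OK
Complementary slackness (lambda_i * g_i(x) = 0 for all i): OK

Verdict: yes, KKT holds.

yes


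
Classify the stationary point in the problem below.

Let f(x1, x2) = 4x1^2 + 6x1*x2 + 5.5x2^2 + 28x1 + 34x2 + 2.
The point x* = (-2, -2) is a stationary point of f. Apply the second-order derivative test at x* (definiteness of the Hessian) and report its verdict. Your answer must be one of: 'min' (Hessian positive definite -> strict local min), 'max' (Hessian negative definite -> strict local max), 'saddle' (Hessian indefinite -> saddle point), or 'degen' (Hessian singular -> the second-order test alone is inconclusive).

Compute the Hessian H = grad^2 f:
  H = [[8, 6], [6, 11]]
Verify stationarity: grad f(x*) = H x* + g = (0, 0).
Eigenvalues of H: 3.3153, 15.6847.
Both eigenvalues > 0, so H is positive definite -> x* is a strict local min.

min


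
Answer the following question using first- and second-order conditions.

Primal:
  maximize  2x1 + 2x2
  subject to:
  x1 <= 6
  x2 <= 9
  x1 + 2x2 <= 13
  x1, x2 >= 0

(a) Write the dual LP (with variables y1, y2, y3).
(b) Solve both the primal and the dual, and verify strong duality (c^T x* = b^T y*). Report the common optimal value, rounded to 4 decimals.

The standard primal-dual pair for 'max c^T x s.t. A x <= b, x >= 0' is:
  Dual:  min b^T y  s.t.  A^T y >= c,  y >= 0.

So the dual LP is:
  minimize  6y1 + 9y2 + 13y3
  subject to:
    y1 + y3 >= 2
    y2 + 2y3 >= 2
    y1, y2, y3 >= 0

Solving the primal: x* = (6, 3.5).
  primal value c^T x* = 19.
Solving the dual: y* = (1, 0, 1).
  dual value b^T y* = 19.
Strong duality: c^T x* = b^T y*. Confirmed.

19


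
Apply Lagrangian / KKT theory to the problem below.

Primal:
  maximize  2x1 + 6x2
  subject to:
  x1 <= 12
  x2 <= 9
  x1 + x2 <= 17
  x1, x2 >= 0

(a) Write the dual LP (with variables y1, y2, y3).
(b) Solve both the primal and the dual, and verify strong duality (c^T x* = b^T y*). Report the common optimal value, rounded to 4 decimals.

The standard primal-dual pair for 'max c^T x s.t. A x <= b, x >= 0' is:
  Dual:  min b^T y  s.t.  A^T y >= c,  y >= 0.

So the dual LP is:
  minimize  12y1 + 9y2 + 17y3
  subject to:
    y1 + y3 >= 2
    y2 + y3 >= 6
    y1, y2, y3 >= 0

Solving the primal: x* = (8, 9).
  primal value c^T x* = 70.
Solving the dual: y* = (0, 4, 2).
  dual value b^T y* = 70.
Strong duality: c^T x* = b^T y*. Confirmed.

70


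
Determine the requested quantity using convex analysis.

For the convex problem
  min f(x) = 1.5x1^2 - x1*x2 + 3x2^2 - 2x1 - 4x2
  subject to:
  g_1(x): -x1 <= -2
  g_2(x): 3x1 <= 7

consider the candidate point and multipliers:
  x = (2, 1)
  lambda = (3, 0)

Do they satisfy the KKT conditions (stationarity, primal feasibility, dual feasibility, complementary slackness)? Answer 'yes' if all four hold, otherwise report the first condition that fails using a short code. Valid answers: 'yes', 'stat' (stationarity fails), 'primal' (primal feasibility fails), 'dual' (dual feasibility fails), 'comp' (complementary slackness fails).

Gradient of f: grad f(x) = Q x + c = (3, 0)
Constraint values g_i(x) = a_i^T x - b_i:
  g_1((2, 1)) = 0
  g_2((2, 1)) = -1
Stationarity residual: grad f(x) + sum_i lambda_i a_i = (0, 0)
  -> stationarity OK
Primal feasibility (all g_i <= 0): OK
Dual feasibility (all lambda_i >= 0): OK
Complementary slackness (lambda_i * g_i(x) = 0 for all i): OK

Verdict: yes, KKT holds.

yes


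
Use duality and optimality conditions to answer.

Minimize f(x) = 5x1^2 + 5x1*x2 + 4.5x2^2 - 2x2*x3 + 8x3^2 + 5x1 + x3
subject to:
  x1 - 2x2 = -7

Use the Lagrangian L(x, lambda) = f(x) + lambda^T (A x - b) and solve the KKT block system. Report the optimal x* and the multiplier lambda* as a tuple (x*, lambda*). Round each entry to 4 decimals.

Form the Lagrangian:
  L(x, lambda) = (1/2) x^T Q x + c^T x + lambda^T (A x - b)
Stationarity (grad_x L = 0): Q x + c + A^T lambda = 0.
Primal feasibility: A x = b.

This gives the KKT block system:
  [ Q   A^T ] [ x     ]   [-c ]
  [ A    0  ] [ lambda ] = [ b ]

Solving the linear system:
  x*      = (-2.2036, 2.3982, 0.2373)
  lambda* = (5.0455)
  f(x*)   = 12.2686

x* = (-2.2036, 2.3982, 0.2373), lambda* = (5.0455)


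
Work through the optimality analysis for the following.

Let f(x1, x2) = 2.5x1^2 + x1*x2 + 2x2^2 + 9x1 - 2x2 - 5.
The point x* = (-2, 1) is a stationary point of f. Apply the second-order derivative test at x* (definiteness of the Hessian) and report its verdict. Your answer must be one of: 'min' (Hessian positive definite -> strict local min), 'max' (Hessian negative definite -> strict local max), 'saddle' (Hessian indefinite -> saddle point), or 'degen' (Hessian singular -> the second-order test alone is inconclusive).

Compute the Hessian H = grad^2 f:
  H = [[5, 1], [1, 4]]
Verify stationarity: grad f(x*) = H x* + g = (0, 0).
Eigenvalues of H: 3.382, 5.618.
Both eigenvalues > 0, so H is positive definite -> x* is a strict local min.

min


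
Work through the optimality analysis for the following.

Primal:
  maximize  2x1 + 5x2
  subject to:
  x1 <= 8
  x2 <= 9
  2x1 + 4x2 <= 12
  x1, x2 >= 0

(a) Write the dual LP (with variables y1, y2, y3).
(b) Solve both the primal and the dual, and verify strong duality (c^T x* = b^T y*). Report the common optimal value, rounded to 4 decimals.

The standard primal-dual pair for 'max c^T x s.t. A x <= b, x >= 0' is:
  Dual:  min b^T y  s.t.  A^T y >= c,  y >= 0.

So the dual LP is:
  minimize  8y1 + 9y2 + 12y3
  subject to:
    y1 + 2y3 >= 2
    y2 + 4y3 >= 5
    y1, y2, y3 >= 0

Solving the primal: x* = (0, 3).
  primal value c^T x* = 15.
Solving the dual: y* = (0, 0, 1.25).
  dual value b^T y* = 15.
Strong duality: c^T x* = b^T y*. Confirmed.

15


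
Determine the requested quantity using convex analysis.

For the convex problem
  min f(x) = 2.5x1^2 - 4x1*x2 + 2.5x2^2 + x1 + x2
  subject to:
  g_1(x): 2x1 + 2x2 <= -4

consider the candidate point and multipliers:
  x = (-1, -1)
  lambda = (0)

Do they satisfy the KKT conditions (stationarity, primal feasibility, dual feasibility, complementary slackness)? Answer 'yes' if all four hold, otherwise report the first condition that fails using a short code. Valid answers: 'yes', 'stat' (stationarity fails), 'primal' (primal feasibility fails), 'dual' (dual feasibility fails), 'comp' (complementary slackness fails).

Gradient of f: grad f(x) = Q x + c = (0, 0)
Constraint values g_i(x) = a_i^T x - b_i:
  g_1((-1, -1)) = 0
Stationarity residual: grad f(x) + sum_i lambda_i a_i = (0, 0)
  -> stationarity OK
Primal feasibility (all g_i <= 0): OK
Dual feasibility (all lambda_i >= 0): OK
Complementary slackness (lambda_i * g_i(x) = 0 for all i): OK

Verdict: yes, KKT holds.

yes


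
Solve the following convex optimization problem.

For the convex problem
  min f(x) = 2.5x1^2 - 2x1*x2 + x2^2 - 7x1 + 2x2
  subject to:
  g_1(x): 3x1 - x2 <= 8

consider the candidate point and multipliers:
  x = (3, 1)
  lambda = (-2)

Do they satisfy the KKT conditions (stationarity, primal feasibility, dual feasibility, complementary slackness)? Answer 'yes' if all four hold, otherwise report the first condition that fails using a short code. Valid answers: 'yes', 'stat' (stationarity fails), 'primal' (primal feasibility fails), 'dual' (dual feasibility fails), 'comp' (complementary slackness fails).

Gradient of f: grad f(x) = Q x + c = (6, -2)
Constraint values g_i(x) = a_i^T x - b_i:
  g_1((3, 1)) = 0
Stationarity residual: grad f(x) + sum_i lambda_i a_i = (0, 0)
  -> stationarity OK
Primal feasibility (all g_i <= 0): OK
Dual feasibility (all lambda_i >= 0): FAILS
Complementary slackness (lambda_i * g_i(x) = 0 for all i): OK

Verdict: the first failing condition is dual_feasibility -> dual.

dual


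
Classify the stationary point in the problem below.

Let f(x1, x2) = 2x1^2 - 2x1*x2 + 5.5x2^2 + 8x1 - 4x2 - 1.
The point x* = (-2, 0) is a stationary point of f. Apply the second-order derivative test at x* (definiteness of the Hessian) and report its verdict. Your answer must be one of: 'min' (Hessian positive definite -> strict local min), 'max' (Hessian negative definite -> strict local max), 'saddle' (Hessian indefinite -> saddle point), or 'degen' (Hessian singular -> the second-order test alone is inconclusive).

Compute the Hessian H = grad^2 f:
  H = [[4, -2], [-2, 11]]
Verify stationarity: grad f(x*) = H x* + g = (0, 0).
Eigenvalues of H: 3.4689, 11.5311.
Both eigenvalues > 0, so H is positive definite -> x* is a strict local min.

min


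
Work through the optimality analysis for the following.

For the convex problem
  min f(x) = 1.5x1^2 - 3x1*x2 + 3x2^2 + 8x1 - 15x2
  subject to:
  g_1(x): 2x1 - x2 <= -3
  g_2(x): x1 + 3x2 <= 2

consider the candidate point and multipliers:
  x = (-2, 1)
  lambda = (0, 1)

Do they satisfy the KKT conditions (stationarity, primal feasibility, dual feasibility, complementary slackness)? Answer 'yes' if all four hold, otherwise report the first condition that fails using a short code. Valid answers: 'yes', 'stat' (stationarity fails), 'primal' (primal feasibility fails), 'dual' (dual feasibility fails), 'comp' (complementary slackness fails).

Gradient of f: grad f(x) = Q x + c = (-1, -3)
Constraint values g_i(x) = a_i^T x - b_i:
  g_1((-2, 1)) = -2
  g_2((-2, 1)) = -1
Stationarity residual: grad f(x) + sum_i lambda_i a_i = (0, 0)
  -> stationarity OK
Primal feasibility (all g_i <= 0): OK
Dual feasibility (all lambda_i >= 0): OK
Complementary slackness (lambda_i * g_i(x) = 0 for all i): FAILS

Verdict: the first failing condition is complementary_slackness -> comp.

comp


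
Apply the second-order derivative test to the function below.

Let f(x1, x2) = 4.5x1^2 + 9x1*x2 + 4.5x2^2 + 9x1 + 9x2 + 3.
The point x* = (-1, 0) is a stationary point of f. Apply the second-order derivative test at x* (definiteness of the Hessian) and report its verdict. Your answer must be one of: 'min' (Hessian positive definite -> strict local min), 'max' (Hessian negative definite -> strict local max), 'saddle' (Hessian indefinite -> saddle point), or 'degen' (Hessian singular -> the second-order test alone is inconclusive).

Compute the Hessian H = grad^2 f:
  H = [[9, 9], [9, 9]]
Verify stationarity: grad f(x*) = H x* + g = (0, 0).
Eigenvalues of H: 0, 18.
H has a zero eigenvalue (singular; positive semidefinite but not definite), so H is neither positive definite, negative definite, nor indefinite. The second-order test alone is inconclusive -> degen.
(Indeed, f is constant along the null direction of H through x*, so x* is not a strict local extremum.)

degen


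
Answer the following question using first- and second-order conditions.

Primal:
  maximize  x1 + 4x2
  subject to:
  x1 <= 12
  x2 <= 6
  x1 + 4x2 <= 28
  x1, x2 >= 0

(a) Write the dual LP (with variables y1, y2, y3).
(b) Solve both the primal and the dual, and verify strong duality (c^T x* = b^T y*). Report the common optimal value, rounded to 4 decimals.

The standard primal-dual pair for 'max c^T x s.t. A x <= b, x >= 0' is:
  Dual:  min b^T y  s.t.  A^T y >= c,  y >= 0.

So the dual LP is:
  minimize  12y1 + 6y2 + 28y3
  subject to:
    y1 + y3 >= 1
    y2 + 4y3 >= 4
    y1, y2, y3 >= 0

Solving the primal: x* = (4, 6).
  primal value c^T x* = 28.
Solving the dual: y* = (0, 0, 1).
  dual value b^T y* = 28.
Strong duality: c^T x* = b^T y*. Confirmed.

28


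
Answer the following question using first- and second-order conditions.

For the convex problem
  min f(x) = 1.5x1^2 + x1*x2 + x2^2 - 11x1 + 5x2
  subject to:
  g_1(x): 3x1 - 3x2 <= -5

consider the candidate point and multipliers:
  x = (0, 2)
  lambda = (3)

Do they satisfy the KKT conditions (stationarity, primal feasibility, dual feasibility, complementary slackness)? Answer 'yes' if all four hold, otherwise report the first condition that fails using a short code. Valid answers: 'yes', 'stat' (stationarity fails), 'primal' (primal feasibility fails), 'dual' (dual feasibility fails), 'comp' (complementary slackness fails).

Gradient of f: grad f(x) = Q x + c = (-9, 9)
Constraint values g_i(x) = a_i^T x - b_i:
  g_1((0, 2)) = -1
Stationarity residual: grad f(x) + sum_i lambda_i a_i = (0, 0)
  -> stationarity OK
Primal feasibility (all g_i <= 0): OK
Dual feasibility (all lambda_i >= 0): OK
Complementary slackness (lambda_i * g_i(x) = 0 for all i): FAILS

Verdict: the first failing condition is complementary_slackness -> comp.

comp


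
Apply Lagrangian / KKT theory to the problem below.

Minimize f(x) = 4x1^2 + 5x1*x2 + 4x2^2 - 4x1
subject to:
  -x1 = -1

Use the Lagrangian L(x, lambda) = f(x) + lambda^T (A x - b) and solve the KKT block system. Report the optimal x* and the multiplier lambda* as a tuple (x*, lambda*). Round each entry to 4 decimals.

Form the Lagrangian:
  L(x, lambda) = (1/2) x^T Q x + c^T x + lambda^T (A x - b)
Stationarity (grad_x L = 0): Q x + c + A^T lambda = 0.
Primal feasibility: A x = b.

This gives the KKT block system:
  [ Q   A^T ] [ x     ]   [-c ]
  [ A    0  ] [ lambda ] = [ b ]

Solving the linear system:
  x*      = (1, -0.625)
  lambda* = (0.875)
  f(x*)   = -1.5625

x* = (1, -0.625), lambda* = (0.875)


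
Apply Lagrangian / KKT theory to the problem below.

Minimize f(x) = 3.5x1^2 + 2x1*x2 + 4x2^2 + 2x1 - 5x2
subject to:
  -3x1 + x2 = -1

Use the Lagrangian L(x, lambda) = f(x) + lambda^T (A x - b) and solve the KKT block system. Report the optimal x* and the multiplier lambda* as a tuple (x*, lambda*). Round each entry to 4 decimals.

Form the Lagrangian:
  L(x, lambda) = (1/2) x^T Q x + c^T x + lambda^T (A x - b)
Stationarity (grad_x L = 0): Q x + c + A^T lambda = 0.
Primal feasibility: A x = b.

This gives the KKT block system:
  [ Q   A^T ] [ x     ]   [-c ]
  [ A    0  ] [ lambda ] = [ b ]

Solving the linear system:
  x*      = (0.4286, 0.2857)
  lambda* = (1.8571)
  f(x*)   = 0.6429

x* = (0.4286, 0.2857), lambda* = (1.8571)


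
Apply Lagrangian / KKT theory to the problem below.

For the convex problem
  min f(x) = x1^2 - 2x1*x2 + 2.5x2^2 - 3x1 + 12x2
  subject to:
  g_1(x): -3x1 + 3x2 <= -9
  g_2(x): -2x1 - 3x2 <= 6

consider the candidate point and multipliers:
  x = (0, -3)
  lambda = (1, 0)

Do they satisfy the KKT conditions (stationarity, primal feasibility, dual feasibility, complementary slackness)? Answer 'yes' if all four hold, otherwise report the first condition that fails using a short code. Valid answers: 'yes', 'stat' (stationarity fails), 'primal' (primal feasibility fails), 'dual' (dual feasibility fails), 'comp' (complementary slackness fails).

Gradient of f: grad f(x) = Q x + c = (3, -3)
Constraint values g_i(x) = a_i^T x - b_i:
  g_1((0, -3)) = 0
  g_2((0, -3)) = 3
Stationarity residual: grad f(x) + sum_i lambda_i a_i = (0, 0)
  -> stationarity OK
Primal feasibility (all g_i <= 0): FAILS
Dual feasibility (all lambda_i >= 0): OK
Complementary slackness (lambda_i * g_i(x) = 0 for all i): OK

Verdict: the first failing condition is primal_feasibility -> primal.

primal


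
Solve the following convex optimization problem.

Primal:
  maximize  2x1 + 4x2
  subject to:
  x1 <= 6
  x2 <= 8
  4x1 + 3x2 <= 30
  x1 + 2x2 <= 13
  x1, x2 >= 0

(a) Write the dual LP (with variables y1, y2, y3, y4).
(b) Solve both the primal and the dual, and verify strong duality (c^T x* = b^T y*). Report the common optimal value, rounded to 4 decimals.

The standard primal-dual pair for 'max c^T x s.t. A x <= b, x >= 0' is:
  Dual:  min b^T y  s.t.  A^T y >= c,  y >= 0.

So the dual LP is:
  minimize  6y1 + 8y2 + 30y3 + 13y4
  subject to:
    y1 + 4y3 + y4 >= 2
    y2 + 3y3 + 2y4 >= 4
    y1, y2, y3, y4 >= 0

Solving the primal: x* = (4.2, 4.4).
  primal value c^T x* = 26.
Solving the dual: y* = (0, 0, 0, 2).
  dual value b^T y* = 26.
Strong duality: c^T x* = b^T y*. Confirmed.

26


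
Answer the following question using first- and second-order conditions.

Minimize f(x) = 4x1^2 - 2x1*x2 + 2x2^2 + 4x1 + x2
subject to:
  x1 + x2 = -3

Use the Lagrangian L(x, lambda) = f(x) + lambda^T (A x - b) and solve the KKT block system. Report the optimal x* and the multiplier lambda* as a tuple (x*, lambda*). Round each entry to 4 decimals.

Form the Lagrangian:
  L(x, lambda) = (1/2) x^T Q x + c^T x + lambda^T (A x - b)
Stationarity (grad_x L = 0): Q x + c + A^T lambda = 0.
Primal feasibility: A x = b.

This gives the KKT block system:
  [ Q   A^T ] [ x     ]   [-c ]
  [ A    0  ] [ lambda ] = [ b ]

Solving the linear system:
  x*      = (-1.3125, -1.6875)
  lambda* = (3.125)
  f(x*)   = 1.2188

x* = (-1.3125, -1.6875), lambda* = (3.125)


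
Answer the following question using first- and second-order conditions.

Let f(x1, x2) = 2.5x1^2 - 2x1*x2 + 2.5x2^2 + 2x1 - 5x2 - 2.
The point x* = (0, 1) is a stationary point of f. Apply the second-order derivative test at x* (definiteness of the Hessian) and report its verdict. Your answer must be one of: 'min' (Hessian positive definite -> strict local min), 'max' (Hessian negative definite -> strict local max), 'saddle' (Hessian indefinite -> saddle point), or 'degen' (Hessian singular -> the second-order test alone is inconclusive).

Compute the Hessian H = grad^2 f:
  H = [[5, -2], [-2, 5]]
Verify stationarity: grad f(x*) = H x* + g = (0, 0).
Eigenvalues of H: 3, 7.
Both eigenvalues > 0, so H is positive definite -> x* is a strict local min.

min


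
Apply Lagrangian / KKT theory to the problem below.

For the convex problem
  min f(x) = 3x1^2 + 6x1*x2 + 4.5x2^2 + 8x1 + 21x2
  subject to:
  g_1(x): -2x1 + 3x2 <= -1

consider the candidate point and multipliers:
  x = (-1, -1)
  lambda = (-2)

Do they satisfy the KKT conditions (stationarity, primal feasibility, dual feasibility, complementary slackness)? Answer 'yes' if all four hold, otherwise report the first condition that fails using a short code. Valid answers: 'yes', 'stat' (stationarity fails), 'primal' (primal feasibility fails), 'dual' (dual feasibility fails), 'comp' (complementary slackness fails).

Gradient of f: grad f(x) = Q x + c = (-4, 6)
Constraint values g_i(x) = a_i^T x - b_i:
  g_1((-1, -1)) = 0
Stationarity residual: grad f(x) + sum_i lambda_i a_i = (0, 0)
  -> stationarity OK
Primal feasibility (all g_i <= 0): OK
Dual feasibility (all lambda_i >= 0): FAILS
Complementary slackness (lambda_i * g_i(x) = 0 for all i): OK

Verdict: the first failing condition is dual_feasibility -> dual.

dual


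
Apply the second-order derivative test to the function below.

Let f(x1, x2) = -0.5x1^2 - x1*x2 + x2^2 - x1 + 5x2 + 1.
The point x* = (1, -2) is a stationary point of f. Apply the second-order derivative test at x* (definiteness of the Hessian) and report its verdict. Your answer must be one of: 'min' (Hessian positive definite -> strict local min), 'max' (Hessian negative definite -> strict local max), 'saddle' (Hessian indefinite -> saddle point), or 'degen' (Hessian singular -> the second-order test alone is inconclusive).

Compute the Hessian H = grad^2 f:
  H = [[-1, -1], [-1, 2]]
Verify stationarity: grad f(x*) = H x* + g = (0, 0).
Eigenvalues of H: -1.3028, 2.3028.
Eigenvalues have mixed signs, so H is indefinite -> x* is a saddle point.

saddle


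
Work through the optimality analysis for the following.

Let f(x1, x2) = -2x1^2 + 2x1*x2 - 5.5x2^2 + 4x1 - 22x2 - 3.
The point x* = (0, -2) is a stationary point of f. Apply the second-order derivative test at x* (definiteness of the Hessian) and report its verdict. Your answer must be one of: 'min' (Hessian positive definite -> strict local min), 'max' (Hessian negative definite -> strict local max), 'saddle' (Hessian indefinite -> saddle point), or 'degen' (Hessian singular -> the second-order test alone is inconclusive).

Compute the Hessian H = grad^2 f:
  H = [[-4, 2], [2, -11]]
Verify stationarity: grad f(x*) = H x* + g = (0, 0).
Eigenvalues of H: -11.5311, -3.4689.
Both eigenvalues < 0, so H is negative definite -> x* is a strict local max.

max


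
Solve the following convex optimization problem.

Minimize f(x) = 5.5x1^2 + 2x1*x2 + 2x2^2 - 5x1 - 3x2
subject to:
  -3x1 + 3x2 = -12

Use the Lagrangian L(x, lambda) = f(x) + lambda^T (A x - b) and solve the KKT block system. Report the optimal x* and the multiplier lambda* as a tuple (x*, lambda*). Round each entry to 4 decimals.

Form the Lagrangian:
  L(x, lambda) = (1/2) x^T Q x + c^T x + lambda^T (A x - b)
Stationarity (grad_x L = 0): Q x + c + A^T lambda = 0.
Primal feasibility: A x = b.

This gives the KKT block system:
  [ Q   A^T ] [ x     ]   [-c ]
  [ A    0  ] [ lambda ] = [ b ]

Solving the linear system:
  x*      = (1.6842, -2.3158)
  lambda* = (2.9649)
  f(x*)   = 17.0526

x* = (1.6842, -2.3158), lambda* = (2.9649)


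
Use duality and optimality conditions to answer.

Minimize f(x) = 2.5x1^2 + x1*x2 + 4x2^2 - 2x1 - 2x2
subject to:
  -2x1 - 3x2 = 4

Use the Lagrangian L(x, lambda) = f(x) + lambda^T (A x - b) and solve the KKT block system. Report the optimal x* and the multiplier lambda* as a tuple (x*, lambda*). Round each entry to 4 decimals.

Form the Lagrangian:
  L(x, lambda) = (1/2) x^T Q x + c^T x + lambda^T (A x - b)
Stationarity (grad_x L = 0): Q x + c + A^T lambda = 0.
Primal feasibility: A x = b.

This gives the KKT block system:
  [ Q   A^T ] [ x     ]   [-c ]
  [ A    0  ] [ lambda ] = [ b ]

Solving the linear system:
  x*      = (-0.7077, -0.8615)
  lambda* = (-3.2)
  f(x*)   = 7.9692

x* = (-0.7077, -0.8615), lambda* = (-3.2)


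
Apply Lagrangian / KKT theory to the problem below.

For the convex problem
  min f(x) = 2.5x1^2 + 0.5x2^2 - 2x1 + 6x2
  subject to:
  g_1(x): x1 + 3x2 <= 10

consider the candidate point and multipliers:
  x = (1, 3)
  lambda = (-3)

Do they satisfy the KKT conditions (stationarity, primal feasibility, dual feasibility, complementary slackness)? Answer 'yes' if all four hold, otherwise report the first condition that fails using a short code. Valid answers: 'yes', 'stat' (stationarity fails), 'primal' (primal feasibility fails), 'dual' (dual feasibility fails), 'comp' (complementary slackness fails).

Gradient of f: grad f(x) = Q x + c = (3, 9)
Constraint values g_i(x) = a_i^T x - b_i:
  g_1((1, 3)) = 0
Stationarity residual: grad f(x) + sum_i lambda_i a_i = (0, 0)
  -> stationarity OK
Primal feasibility (all g_i <= 0): OK
Dual feasibility (all lambda_i >= 0): FAILS
Complementary slackness (lambda_i * g_i(x) = 0 for all i): OK

Verdict: the first failing condition is dual_feasibility -> dual.

dual


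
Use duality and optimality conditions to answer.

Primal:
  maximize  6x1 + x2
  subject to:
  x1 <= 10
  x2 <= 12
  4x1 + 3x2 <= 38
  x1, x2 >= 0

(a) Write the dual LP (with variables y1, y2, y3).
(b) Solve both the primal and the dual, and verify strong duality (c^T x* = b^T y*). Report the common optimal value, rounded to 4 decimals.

The standard primal-dual pair for 'max c^T x s.t. A x <= b, x >= 0' is:
  Dual:  min b^T y  s.t.  A^T y >= c,  y >= 0.

So the dual LP is:
  minimize  10y1 + 12y2 + 38y3
  subject to:
    y1 + 4y3 >= 6
    y2 + 3y3 >= 1
    y1, y2, y3 >= 0

Solving the primal: x* = (9.5, 0).
  primal value c^T x* = 57.
Solving the dual: y* = (0, 0, 1.5).
  dual value b^T y* = 57.
Strong duality: c^T x* = b^T y*. Confirmed.

57


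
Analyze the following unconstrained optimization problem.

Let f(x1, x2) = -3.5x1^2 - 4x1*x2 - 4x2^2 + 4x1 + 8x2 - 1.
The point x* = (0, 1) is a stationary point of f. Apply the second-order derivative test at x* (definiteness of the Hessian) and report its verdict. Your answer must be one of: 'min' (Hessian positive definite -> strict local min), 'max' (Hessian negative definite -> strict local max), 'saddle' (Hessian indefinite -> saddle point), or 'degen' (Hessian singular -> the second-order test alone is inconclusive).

Compute the Hessian H = grad^2 f:
  H = [[-7, -4], [-4, -8]]
Verify stationarity: grad f(x*) = H x* + g = (0, 0).
Eigenvalues of H: -11.5311, -3.4689.
Both eigenvalues < 0, so H is negative definite -> x* is a strict local max.

max


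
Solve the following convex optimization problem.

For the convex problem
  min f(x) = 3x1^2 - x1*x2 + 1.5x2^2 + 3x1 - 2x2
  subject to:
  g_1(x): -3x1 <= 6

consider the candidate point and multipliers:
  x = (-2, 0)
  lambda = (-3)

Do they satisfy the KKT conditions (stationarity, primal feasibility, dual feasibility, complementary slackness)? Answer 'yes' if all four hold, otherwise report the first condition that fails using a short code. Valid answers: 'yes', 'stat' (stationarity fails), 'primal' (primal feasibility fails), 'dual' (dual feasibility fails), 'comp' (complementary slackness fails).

Gradient of f: grad f(x) = Q x + c = (-9, 0)
Constraint values g_i(x) = a_i^T x - b_i:
  g_1((-2, 0)) = 0
Stationarity residual: grad f(x) + sum_i lambda_i a_i = (0, 0)
  -> stationarity OK
Primal feasibility (all g_i <= 0): OK
Dual feasibility (all lambda_i >= 0): FAILS
Complementary slackness (lambda_i * g_i(x) = 0 for all i): OK

Verdict: the first failing condition is dual_feasibility -> dual.

dual


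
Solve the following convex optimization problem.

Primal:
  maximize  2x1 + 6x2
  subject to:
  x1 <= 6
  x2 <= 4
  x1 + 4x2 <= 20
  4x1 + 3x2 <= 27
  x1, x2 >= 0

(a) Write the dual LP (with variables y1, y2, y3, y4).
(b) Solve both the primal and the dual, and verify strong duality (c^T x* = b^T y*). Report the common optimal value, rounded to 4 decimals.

The standard primal-dual pair for 'max c^T x s.t. A x <= b, x >= 0' is:
  Dual:  min b^T y  s.t.  A^T y >= c,  y >= 0.

So the dual LP is:
  minimize  6y1 + 4y2 + 20y3 + 27y4
  subject to:
    y1 + y3 + 4y4 >= 2
    y2 + 4y3 + 3y4 >= 6
    y1, y2, y3, y4 >= 0

Solving the primal: x* = (3.75, 4).
  primal value c^T x* = 31.5.
Solving the dual: y* = (0, 4.5, 0, 0.5).
  dual value b^T y* = 31.5.
Strong duality: c^T x* = b^T y*. Confirmed.

31.5


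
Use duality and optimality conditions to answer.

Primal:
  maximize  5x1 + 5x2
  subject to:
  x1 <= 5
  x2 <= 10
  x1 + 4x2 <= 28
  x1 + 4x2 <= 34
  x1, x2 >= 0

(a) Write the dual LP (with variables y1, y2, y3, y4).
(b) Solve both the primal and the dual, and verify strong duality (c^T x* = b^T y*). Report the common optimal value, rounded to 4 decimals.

The standard primal-dual pair for 'max c^T x s.t. A x <= b, x >= 0' is:
  Dual:  min b^T y  s.t.  A^T y >= c,  y >= 0.

So the dual LP is:
  minimize  5y1 + 10y2 + 28y3 + 34y4
  subject to:
    y1 + y3 + y4 >= 5
    y2 + 4y3 + 4y4 >= 5
    y1, y2, y3, y4 >= 0

Solving the primal: x* = (5, 5.75).
  primal value c^T x* = 53.75.
Solving the dual: y* = (3.75, 0, 1.25, 0).
  dual value b^T y* = 53.75.
Strong duality: c^T x* = b^T y*. Confirmed.

53.75


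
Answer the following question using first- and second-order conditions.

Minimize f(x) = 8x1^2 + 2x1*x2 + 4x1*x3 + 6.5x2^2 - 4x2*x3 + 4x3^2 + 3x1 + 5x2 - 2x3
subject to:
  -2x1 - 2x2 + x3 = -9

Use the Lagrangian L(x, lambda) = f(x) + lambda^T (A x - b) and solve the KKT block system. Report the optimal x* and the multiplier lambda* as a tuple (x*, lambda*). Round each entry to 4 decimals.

Form the Lagrangian:
  L(x, lambda) = (1/2) x^T Q x + c^T x + lambda^T (A x - b)
Stationarity (grad_x L = 0): Q x + c + A^T lambda = 0.
Primal feasibility: A x = b.

This gives the KKT block system:
  [ Q   A^T ] [ x     ]   [-c ]
  [ A    0  ] [ lambda ] = [ b ]

Solving the linear system:
  x*      = (2.3014, 0.9914, -2.4143)
  lambda* = (16.0743)
  f(x*)   = 80.6793

x* = (2.3014, 0.9914, -2.4143), lambda* = (16.0743)


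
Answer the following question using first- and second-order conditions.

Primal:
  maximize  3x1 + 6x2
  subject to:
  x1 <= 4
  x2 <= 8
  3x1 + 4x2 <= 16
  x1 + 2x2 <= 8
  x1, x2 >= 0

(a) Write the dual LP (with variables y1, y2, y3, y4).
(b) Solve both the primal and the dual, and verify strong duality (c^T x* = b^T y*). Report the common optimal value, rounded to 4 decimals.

The standard primal-dual pair for 'max c^T x s.t. A x <= b, x >= 0' is:
  Dual:  min b^T y  s.t.  A^T y >= c,  y >= 0.

So the dual LP is:
  minimize  4y1 + 8y2 + 16y3 + 8y4
  subject to:
    y1 + 3y3 + y4 >= 3
    y2 + 4y3 + 2y4 >= 6
    y1, y2, y3, y4 >= 0

Solving the primal: x* = (0, 4).
  primal value c^T x* = 24.
Solving the dual: y* = (0, 0, 1.5, 0).
  dual value b^T y* = 24.
Strong duality: c^T x* = b^T y*. Confirmed.

24


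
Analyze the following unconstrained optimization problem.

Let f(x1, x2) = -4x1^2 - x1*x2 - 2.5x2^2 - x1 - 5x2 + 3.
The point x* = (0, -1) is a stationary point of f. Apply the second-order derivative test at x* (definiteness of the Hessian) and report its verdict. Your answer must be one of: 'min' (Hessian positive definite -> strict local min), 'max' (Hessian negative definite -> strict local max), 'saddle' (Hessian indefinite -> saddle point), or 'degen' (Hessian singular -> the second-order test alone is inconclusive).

Compute the Hessian H = grad^2 f:
  H = [[-8, -1], [-1, -5]]
Verify stationarity: grad f(x*) = H x* + g = (0, 0).
Eigenvalues of H: -8.3028, -4.6972.
Both eigenvalues < 0, so H is negative definite -> x* is a strict local max.

max


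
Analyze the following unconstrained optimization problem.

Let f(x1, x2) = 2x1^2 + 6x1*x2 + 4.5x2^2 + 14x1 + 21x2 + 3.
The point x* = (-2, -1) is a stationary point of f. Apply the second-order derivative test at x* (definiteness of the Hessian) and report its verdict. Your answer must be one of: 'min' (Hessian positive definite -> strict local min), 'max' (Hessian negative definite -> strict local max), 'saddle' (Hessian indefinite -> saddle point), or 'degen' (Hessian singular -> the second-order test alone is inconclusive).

Compute the Hessian H = grad^2 f:
  H = [[4, 6], [6, 9]]
Verify stationarity: grad f(x*) = H x* + g = (0, 0).
Eigenvalues of H: 0, 13.
H has a zero eigenvalue (singular; positive semidefinite but not definite), so H is neither positive definite, negative definite, nor indefinite. The second-order test alone is inconclusive -> degen.
(Indeed, f is constant along the null direction of H through x*, so x* is not a strict local extremum.)

degen


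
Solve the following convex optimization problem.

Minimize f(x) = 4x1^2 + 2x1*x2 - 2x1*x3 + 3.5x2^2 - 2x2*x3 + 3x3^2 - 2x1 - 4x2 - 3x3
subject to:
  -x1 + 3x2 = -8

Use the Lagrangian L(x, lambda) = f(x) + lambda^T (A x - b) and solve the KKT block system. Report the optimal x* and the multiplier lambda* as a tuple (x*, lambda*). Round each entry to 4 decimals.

Form the Lagrangian:
  L(x, lambda) = (1/2) x^T Q x + c^T x + lambda^T (A x - b)
Stationarity (grad_x L = 0): Q x + c + A^T lambda = 0.
Primal feasibility: A x = b.

This gives the KKT block system:
  [ Q   A^T ] [ x     ]   [-c ]
  [ A    0  ] [ lambda ] = [ b ]

Solving the linear system:
  x*      = (1.5519, -2.1494, 0.3008)
  lambda* = (5.5145)
  f(x*)   = 24.3537

x* = (1.5519, -2.1494, 0.3008), lambda* = (5.5145)
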